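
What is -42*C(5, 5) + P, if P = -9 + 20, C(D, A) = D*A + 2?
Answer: -1123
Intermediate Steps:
C(D, A) = 2 + A*D (C(D, A) = A*D + 2 = 2 + A*D)
P = 11
-42*C(5, 5) + P = -42*(2 + 5*5) + 11 = -42*(2 + 25) + 11 = -42*27 + 11 = -1134 + 11 = -1123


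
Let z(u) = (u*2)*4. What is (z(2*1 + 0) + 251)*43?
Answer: 11481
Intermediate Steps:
z(u) = 8*u (z(u) = (2*u)*4 = 8*u)
(z(2*1 + 0) + 251)*43 = (8*(2*1 + 0) + 251)*43 = (8*(2 + 0) + 251)*43 = (8*2 + 251)*43 = (16 + 251)*43 = 267*43 = 11481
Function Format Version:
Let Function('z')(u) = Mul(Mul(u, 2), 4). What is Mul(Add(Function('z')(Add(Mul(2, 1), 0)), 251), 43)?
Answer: 11481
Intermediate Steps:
Function('z')(u) = Mul(8, u) (Function('z')(u) = Mul(Mul(2, u), 4) = Mul(8, u))
Mul(Add(Function('z')(Add(Mul(2, 1), 0)), 251), 43) = Mul(Add(Mul(8, Add(Mul(2, 1), 0)), 251), 43) = Mul(Add(Mul(8, Add(2, 0)), 251), 43) = Mul(Add(Mul(8, 2), 251), 43) = Mul(Add(16, 251), 43) = Mul(267, 43) = 11481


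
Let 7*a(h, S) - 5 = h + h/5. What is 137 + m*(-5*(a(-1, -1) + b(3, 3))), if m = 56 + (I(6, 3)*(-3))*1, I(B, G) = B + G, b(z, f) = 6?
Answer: -5682/7 ≈ -811.71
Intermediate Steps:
a(h, S) = 5/7 + 6*h/35 (a(h, S) = 5/7 + (h + h/5)/7 = 5/7 + (6*h/5)/7 = 5/7 + 6*h/35)
m = 29 (m = 56 + ((6 + 3)*(-3))*1 = 56 + (9*(-3))*1 = 56 - 27*1 = 56 - 27 = 29)
137 + m*(-5*(a(-1, -1) + b(3, 3))) = 137 + 29*(-5*((5/7 + (6/35)*(-1)) + 6)) = 137 + 29*(-5*((5/7 - 6/35) + 6)) = 137 + 29*(-5*(19/35 + 6)) = 137 + 29*(-5*229/35) = 137 + 29*(-229/7) = 137 - 6641/7 = -5682/7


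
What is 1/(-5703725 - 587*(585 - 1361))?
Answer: -1/5248213 ≈ -1.9054e-7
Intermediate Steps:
1/(-5703725 - 587*(585 - 1361)) = 1/(-5703725 - 587*(-776)) = 1/(-5703725 + 455512) = 1/(-5248213) = -1/5248213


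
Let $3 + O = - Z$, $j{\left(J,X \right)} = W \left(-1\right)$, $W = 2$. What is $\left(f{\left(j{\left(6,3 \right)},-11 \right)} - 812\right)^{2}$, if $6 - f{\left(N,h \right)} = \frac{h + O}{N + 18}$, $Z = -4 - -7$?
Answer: $\frac{165868641}{256} \approx 6.4792 \cdot 10^{5}$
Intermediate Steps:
$Z = 3$ ($Z = -4 + 7 = 3$)
$j{\left(J,X \right)} = -2$ ($j{\left(J,X \right)} = 2 \left(-1\right) = -2$)
$O = -6$ ($O = -3 - 3 = -6$)
$f{\left(N,h \right)} = 6 - \frac{-6 + h}{18 + N}$ ($f{\left(N,h \right)} = 6 - \frac{h - 6}{N + 18} = 6 - \frac{-6 + h}{18 + N}$)
$\left(f{\left(j{\left(6,3 \right)},-11 \right)} - 812\right)^{2} = \left(\frac{114 - -11 + 6 \left(-2\right)}{18 - 2} - 812\right)^{2} = \left(\frac{114 + 11 - 12}{16} - 812\right)^{2} = \left(\frac{1}{16} \cdot 113 - 812\right)^{2} = \left(\frac{113}{16} - 812\right)^{2} = \left(- \frac{12879}{16}\right)^{2} = \frac{165868641}{256}$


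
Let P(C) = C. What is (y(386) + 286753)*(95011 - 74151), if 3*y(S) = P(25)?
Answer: 17945524240/3 ≈ 5.9818e+9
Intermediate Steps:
y(S) = 25/3 (y(S) = (⅓)*25 = 25/3)
(y(386) + 286753)*(95011 - 74151) = (25/3 + 286753)*(95011 - 74151) = (860284/3)*20860 = 17945524240/3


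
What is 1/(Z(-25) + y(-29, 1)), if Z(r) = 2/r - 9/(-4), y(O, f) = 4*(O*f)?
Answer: -100/11383 ≈ -0.0087850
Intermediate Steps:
y(O, f) = 4*O*f
Z(r) = 9/4 + 2/r (Z(r) = 2/r - 9*(-¼) = 2/r + 9/4 = 9/4 + 2/r)
1/(Z(-25) + y(-29, 1)) = 1/((9/4 + 2/(-25)) + 4*(-29)*1) = 1/((9/4 + 2*(-1/25)) - 116) = 1/((9/4 - 2/25) - 116) = 1/(217/100 - 116) = 1/(-11383/100) = -100/11383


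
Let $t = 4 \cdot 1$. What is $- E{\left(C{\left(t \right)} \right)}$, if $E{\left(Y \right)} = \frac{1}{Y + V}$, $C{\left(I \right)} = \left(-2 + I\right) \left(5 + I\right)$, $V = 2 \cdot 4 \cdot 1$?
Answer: $- \frac{1}{26} \approx -0.038462$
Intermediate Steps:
$t = 4$
$V = 8$ ($V = 8 \cdot 1 = 8$)
$E{\left(Y \right)} = \frac{1}{8 + Y}$ ($E{\left(Y \right)} = \frac{1}{Y + 8} = \frac{1}{8 + Y}$)
$- E{\left(C{\left(t \right)} \right)} = - \frac{1}{8 + \left(-10 + 4^{2} + 3 \cdot 4\right)} = - \frac{1}{8 + \left(-10 + 16 + 12\right)} = - \frac{1}{8 + 18} = - \frac{1}{26}$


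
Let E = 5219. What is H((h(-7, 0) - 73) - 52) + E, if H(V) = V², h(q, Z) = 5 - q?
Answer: 17988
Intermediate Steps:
H((h(-7, 0) - 73) - 52) + E = (((5 - 1*(-7)) - 73) - 52)² + 5219 = (((5 + 7) - 73) - 52)² + 5219 = ((12 - 73) - 52)² + 5219 = (-61 - 52)² + 5219 = (-113)² + 5219 = 12769 + 5219 = 17988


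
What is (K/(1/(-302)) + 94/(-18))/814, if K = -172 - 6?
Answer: 483757/7326 ≈ 66.033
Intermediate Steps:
K = -178
(K/(1/(-302)) + 94/(-18))/814 = (-178/(1/(-302)) + 94/(-18))/814 = (-178/(-1/302) + 94*(-1/18))*(1/814) = (-178*(-302) - 47/9)*(1/814) = (53756 - 47/9)*(1/814) = (483757/9)*(1/814) = 483757/7326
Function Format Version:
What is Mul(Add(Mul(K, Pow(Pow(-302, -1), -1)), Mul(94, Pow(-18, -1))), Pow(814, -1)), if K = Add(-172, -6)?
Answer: Rational(483757, 7326) ≈ 66.033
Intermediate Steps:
K = -178
Mul(Add(Mul(K, Pow(Pow(-302, -1), -1)), Mul(94, Pow(-18, -1))), Pow(814, -1)) = Mul(Add(Mul(-178, Pow(Pow(-302, -1), -1)), Mul(94, Pow(-18, -1))), Pow(814, -1)) = Mul(Add(Mul(-178, Pow(Rational(-1, 302), -1)), Mul(94, Rational(-1, 18))), Rational(1, 814)) = Mul(Add(Mul(-178, -302), Rational(-47, 9)), Rational(1, 814)) = Mul(Add(53756, Rational(-47, 9)), Rational(1, 814)) = Mul(Rational(483757, 9), Rational(1, 814)) = Rational(483757, 7326)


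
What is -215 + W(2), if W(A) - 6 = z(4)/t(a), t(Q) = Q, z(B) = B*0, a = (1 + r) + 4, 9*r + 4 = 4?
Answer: -209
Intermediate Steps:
r = 0 (r = -4/9 + (1/9)*4 = -4/9 + 4/9 = 0)
a = 5 (a = (1 + 0) + 4 = 1 + 4 = 5)
z(B) = 0
W(A) = 6 (W(A) = 6 + 0/5 = 6 + 0*(1/5) = 6 + 0 = 6)
-215 + W(2) = -215 + 6 = -209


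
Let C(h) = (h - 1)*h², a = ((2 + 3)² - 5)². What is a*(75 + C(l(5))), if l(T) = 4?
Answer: 49200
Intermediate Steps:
a = 400 (a = (5² - 5)² = (25 - 5)² = 20² = 400)
C(h) = h²*(-1 + h) (C(h) = (-1 + h)*h² = h²*(-1 + h))
a*(75 + C(l(5))) = 400*(75 + 4²*(-1 + 4)) = 400*(75 + 16*3) = 400*(75 + 48) = 400*123 = 49200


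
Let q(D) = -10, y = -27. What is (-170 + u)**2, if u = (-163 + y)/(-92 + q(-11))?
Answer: 73530625/2601 ≈ 28270.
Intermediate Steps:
u = 95/51 (u = (-163 - 27)/(-92 - 10) = -190/(-102) = -190*(-1/102) = 95/51 ≈ 1.8627)
(-170 + u)**2 = (-170 + 95/51)**2 = (-8575/51)**2 = 73530625/2601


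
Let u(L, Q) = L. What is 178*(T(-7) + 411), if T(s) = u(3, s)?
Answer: 73692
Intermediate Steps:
T(s) = 3
178*(T(-7) + 411) = 178*(3 + 411) = 178*414 = 73692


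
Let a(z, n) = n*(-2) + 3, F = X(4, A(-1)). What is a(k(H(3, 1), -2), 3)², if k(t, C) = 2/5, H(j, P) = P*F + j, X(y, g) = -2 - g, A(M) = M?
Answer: 9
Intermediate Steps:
F = -1 (F = -2 - 1*(-1) = -2 + 1 = -1)
H(j, P) = j - P (H(j, P) = P*(-1) + j = -P + j = j - P)
k(t, C) = ⅖ (k(t, C) = 2*(⅕) = ⅖)
a(z, n) = 3 - 2*n (a(z, n) = -2*n + 3 = 3 - 2*n)
a(k(H(3, 1), -2), 3)² = (3 - 2*3)² = (3 - 6)² = (-3)² = 9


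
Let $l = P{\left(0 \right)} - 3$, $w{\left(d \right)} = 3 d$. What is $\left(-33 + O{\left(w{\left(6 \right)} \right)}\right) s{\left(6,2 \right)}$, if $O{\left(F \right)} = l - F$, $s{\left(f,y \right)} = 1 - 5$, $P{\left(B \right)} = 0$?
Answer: $216$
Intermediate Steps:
$s{\left(f,y \right)} = -4$ ($s{\left(f,y \right)} = 1 - 5 = -4$)
$l = -3$ ($l = 0 - 3 = -3$)
$O{\left(F \right)} = -3 - F$
$\left(-33 + O{\left(w{\left(6 \right)} \right)}\right) s{\left(6,2 \right)} = \left(-33 - \left(3 + 3 \cdot 6\right)\right) \left(-4\right) = \left(-33 - 21\right) \left(-4\right) = \left(-54\right) \left(-4\right) = 216$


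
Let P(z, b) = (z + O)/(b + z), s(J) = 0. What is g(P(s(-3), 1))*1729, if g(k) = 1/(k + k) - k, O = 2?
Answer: -12103/4 ≈ -3025.8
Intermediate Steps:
P(z, b) = (2 + z)/(b + z) (P(z, b) = (z + 2)/(b + z) = (2 + z)/(b + z))
g(k) = 1/(2*k) - k
g(P(s(-3), 1))*1729 = (1/(2*(((2 + 0)/(1 + 0)))) - (2 + 0)/(1 + 0))*1729 = (1/(2*((2/1))) - 2/1)*1729 = (1/(2*((1*2))) - 2)*1729 = ((½)/2 - 1*2)*1729 = ((½)*(½) - 2)*1729 = (¼ - 2)*1729 = -7/4*1729 = -12103/4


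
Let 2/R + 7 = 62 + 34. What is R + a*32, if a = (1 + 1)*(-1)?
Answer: -5694/89 ≈ -63.978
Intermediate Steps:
a = -2 (a = 2*(-1) = -2)
R = 2/89 (R = 2/(-7 + (62 + 34)) = 2/(-7 + 96) = 2/89 ≈ 0.022472)
R + a*32 = 2/89 - 2*32 = 2/89 - 64 = -5694/89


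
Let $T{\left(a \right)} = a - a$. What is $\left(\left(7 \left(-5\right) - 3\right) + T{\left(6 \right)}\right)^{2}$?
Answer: $1444$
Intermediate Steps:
$T{\left(a \right)} = 0$
$\left(\left(7 \left(-5\right) - 3\right) + T{\left(6 \right)}\right)^{2} = \left(\left(7 \left(-5\right) - 3\right) + 0\right)^{2} = \left(\left(-35 - 3\right) + 0\right)^{2} = \left(-38 + 0\right)^{2} = \left(-38\right)^{2} = 1444$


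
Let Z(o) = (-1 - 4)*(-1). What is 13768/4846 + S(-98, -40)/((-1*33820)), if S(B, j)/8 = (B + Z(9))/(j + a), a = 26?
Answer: 407204201/143405255 ≈ 2.8395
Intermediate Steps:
Z(o) = 5 (Z(o) = -5*(-1) = 5)
S(B, j) = 8*(5 + B)/(26 + j) (S(B, j) = 8*((B + 5)/(j + 26)) = 8*((5 + B)/(26 + j)) = 8*(5 + B)/(26 + j))
13768/4846 + S(-98, -40)/((-1*33820)) = 13768/4846 + (8*(5 - 98)/(26 - 40))/((-1*33820)) = 13768*(1/4846) + (8*(-93)/(-14))/(-33820) = 6884/2423 + (8*(-1/14)*(-93))*(-1/33820) = 6884/2423 + (372/7)*(-1/33820) = 6884/2423 - 93/59185 = 407204201/143405255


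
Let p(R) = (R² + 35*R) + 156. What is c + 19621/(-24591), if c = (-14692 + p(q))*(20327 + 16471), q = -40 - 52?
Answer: -1201189610011/3513 ≈ -3.4193e+8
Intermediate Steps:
q = -92
p(R) = 156 + R² + 35*R
c = -341927016 (c = (-14692 + (156 + (-92)² + 35*(-92)))*(20327 + 16471) = (-14692 + (156 + 8464 - 3220))*36798 = (-14692 + 5400)*36798 = -9292*36798 = -341927016)
c + 19621/(-24591) = -341927016 + 19621/(-24591) = -341927016 + 19621*(-1/24591) = -341927016 - 2803/3513 = -1201189610011/3513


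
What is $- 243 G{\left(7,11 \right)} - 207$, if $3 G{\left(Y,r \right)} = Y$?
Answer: $-774$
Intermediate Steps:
$G{\left(Y,r \right)} = \frac{Y}{3}$
$- 243 G{\left(7,11 \right)} - 207 = - 243 \cdot \frac{1}{3} \cdot 7 - 207 = \left(-243\right) \frac{7}{3} + \left(-216 + 9\right) = -567 - 207 = -774$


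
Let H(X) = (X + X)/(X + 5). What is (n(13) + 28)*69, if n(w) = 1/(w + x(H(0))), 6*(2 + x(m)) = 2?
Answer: 65895/34 ≈ 1938.1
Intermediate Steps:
H(X) = 2*X/(5 + X) (H(X) = (2*X)/(5 + X) = 2*X/(5 + X))
x(m) = -5/3 (x(m) = -2 + (1/6)*2 = -2 + 1/3 = -5/3)
n(w) = 1/(-5/3 + w) (n(w) = 1/(w - 5/3) = 1/(-5/3 + w))
(n(13) + 28)*69 = (3/(-5 + 3*13) + 28)*69 = (3/(-5 + 39) + 28)*69 = (3/34 + 28)*69 = (955/34)*69 = 65895/34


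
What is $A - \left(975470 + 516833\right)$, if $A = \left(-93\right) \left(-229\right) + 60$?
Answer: $-1470946$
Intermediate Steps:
$A = 21357$ ($A = 21297 + 60 = 21357$)
$A - \left(975470 + 516833\right) = 21357 - \left(975470 + 516833\right) = 21357 - 1492303 = -1470946$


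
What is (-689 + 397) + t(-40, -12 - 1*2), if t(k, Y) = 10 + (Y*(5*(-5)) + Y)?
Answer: 54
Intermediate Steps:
t(k, Y) = 10 - 24*Y (t(k, Y) = 10 + (Y*(-25) + Y) = 10 + (-25*Y + Y) = 10 - 24*Y)
(-689 + 397) + t(-40, -12 - 1*2) = (-689 + 397) + (10 - 24*(-12 - 1*2)) = -292 + (10 - 24*(-12 - 2)) = -292 + (10 - 24*(-14)) = -292 + (10 + 336) = -292 + 346 = 54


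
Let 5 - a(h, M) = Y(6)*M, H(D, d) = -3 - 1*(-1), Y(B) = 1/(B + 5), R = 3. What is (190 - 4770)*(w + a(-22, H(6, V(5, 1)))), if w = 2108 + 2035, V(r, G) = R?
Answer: -208985400/11 ≈ -1.8999e+7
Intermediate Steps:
V(r, G) = 3
Y(B) = 1/(5 + B)
w = 4143
H(D, d) = -2 (H(D, d) = -3 + 1 = -2)
a(h, M) = 5 - M/11 (a(h, M) = 5 - M/(5 + 6) = 5 - M/11)
(190 - 4770)*(w + a(-22, H(6, V(5, 1)))) = (190 - 4770)*(4143 + (5 - 1/11*(-2))) = -4580*(4143 + (5 + 2/11)) = -4580*(4143 + 57/11) = -4580*45630/11 = -208985400/11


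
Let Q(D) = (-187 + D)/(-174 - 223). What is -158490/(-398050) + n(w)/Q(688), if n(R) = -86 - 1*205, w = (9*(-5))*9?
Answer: 1535497528/6647435 ≈ 230.99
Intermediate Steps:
Q(D) = 187/397 - D/397 (Q(D) = (-187 + D)/(-397) = (-187 + D)*(-1/397) = 187/397 - D/397)
w = -405 (w = -45*9 = -405)
n(R) = -291 (n(R) = -86 - 205 = -291)
-158490/(-398050) + n(w)/Q(688) = -158490/(-398050) - 291/(187/397 - 1/397*688) = -158490*(-1/398050) - 291/(187/397 - 688/397) = 15849/39805 - 291/(-501/397) = 15849/39805 - 291*(-397/501) = 15849/39805 + 38509/167 = 1535497528/6647435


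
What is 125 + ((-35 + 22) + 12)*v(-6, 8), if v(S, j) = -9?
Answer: 134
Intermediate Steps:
125 + ((-35 + 22) + 12)*v(-6, 8) = 125 + ((-35 + 22) + 12)*(-9) = 125 + (-13 + 12)*(-9) = 125 - 1*(-9) = 125 + 9 = 134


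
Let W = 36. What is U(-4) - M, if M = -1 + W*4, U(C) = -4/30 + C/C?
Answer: -2132/15 ≈ -142.13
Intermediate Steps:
U(C) = 13/15 (U(C) = -4*1/30 + 1 = -2/15 + 1 = 13/15)
M = 143 (M = -1 + 36*4 = -1 + 144 = 143)
U(-4) - M = 13/15 - 1*143 = 13/15 - 143 = -2132/15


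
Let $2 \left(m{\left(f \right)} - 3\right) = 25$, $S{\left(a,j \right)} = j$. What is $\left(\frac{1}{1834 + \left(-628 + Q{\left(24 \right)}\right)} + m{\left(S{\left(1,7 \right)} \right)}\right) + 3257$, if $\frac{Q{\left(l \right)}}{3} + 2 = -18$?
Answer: $\frac{1875143}{573} \approx 3272.5$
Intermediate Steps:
$Q{\left(l \right)} = -60$ ($Q{\left(l \right)} = -6 + 3 \left(-18\right) = -6 - 54 = -60$)
$m{\left(f \right)} = \frac{31}{2}$ ($m{\left(f \right)} = 3 + \frac{1}{2} \cdot 25 = 3 + \frac{25}{2} = \frac{31}{2}$)
$\left(\frac{1}{1834 + \left(-628 + Q{\left(24 \right)}\right)} + m{\left(S{\left(1,7 \right)} \right)}\right) + 3257 = \left(\frac{1}{1834 - 688} + \frac{31}{2}\right) + 3257 = \left(\frac{1}{1146} + \frac{31}{2}\right) + 3257 = \frac{8882}{573} + 3257 = \frac{1875143}{573}$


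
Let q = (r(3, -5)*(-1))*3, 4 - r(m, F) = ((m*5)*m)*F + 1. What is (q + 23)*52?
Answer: -34372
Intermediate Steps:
r(m, F) = 3 - 5*F*m**2 (r(m, F) = 4 - (((m*5)*m)*F + 1) = 4 - (((5*m)*m)*F + 1) = 4 - ((5*m**2)*F + 1) = 4 - (5*F*m**2 + 1) = 4 - (1 + 5*F*m**2) = 4 + (-1 - 5*F*m**2) = 3 - 5*F*m**2)
q = -684 (q = ((3 - 5*(-5)*3**2)*(-1))*3 = ((3 - 5*(-5)*9)*(-1))*3 = ((3 + 225)*(-1))*3 = (228*(-1))*3 = -228*3 = -684)
(q + 23)*52 = (-684 + 23)*52 = -661*52 = -34372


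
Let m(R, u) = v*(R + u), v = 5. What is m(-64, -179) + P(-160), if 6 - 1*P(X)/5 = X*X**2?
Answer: 20478815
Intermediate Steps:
P(X) = 30 - 5*X**3 (P(X) = 30 - 5*X*X**2 = 30 - 5*X**3)
m(R, u) = 5*R + 5*u (m(R, u) = 5*(R + u) = 5*R + 5*u)
m(-64, -179) + P(-160) = (5*(-64) + 5*(-179)) + (30 - 5*(-160)**3) = (-320 - 895) + (30 - 5*(-4096000)) = -1215 + (30 + 20480000) = -1215 + 20480030 = 20478815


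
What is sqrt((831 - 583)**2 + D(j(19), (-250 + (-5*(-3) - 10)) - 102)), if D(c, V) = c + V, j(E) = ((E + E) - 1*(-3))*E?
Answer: 28*sqrt(79) ≈ 248.87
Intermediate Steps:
j(E) = E*(3 + 2*E) (j(E) = (2*E + 3)*E = (3 + 2*E)*E = E*(3 + 2*E))
D(c, V) = V + c
sqrt((831 - 583)**2 + D(j(19), (-250 + (-5*(-3) - 10)) - 102)) = sqrt((831 - 583)**2 + (((-250 + (-5*(-3) - 10)) - 102) + 19*(3 + 2*19))) = sqrt(248**2 + (((-250 + (15 - 10)) - 102) + 19*(3 + 38))) = sqrt(61504 + (((-250 + 5) - 102) + 19*41)) = sqrt(61504 + ((-245 - 102) + 779)) = sqrt(61504 + (-347 + 779)) = sqrt(61504 + 432) = sqrt(61936) = 28*sqrt(79)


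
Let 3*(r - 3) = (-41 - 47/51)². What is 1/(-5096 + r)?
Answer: -7803/35169635 ≈ -0.00022187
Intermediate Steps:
r = 4594453/7803 (r = 3 + (-41 - 47/51)²/3 = 3 + (-2138/51)²/3 = 3 + (⅓)*(4571044/2601) = 3 + 4571044/7803 = 4594453/7803 ≈ 588.81)
1/(-5096 + r) = 1/(-5096 + 4594453/7803) = 1/(-35169635/7803) = -7803/35169635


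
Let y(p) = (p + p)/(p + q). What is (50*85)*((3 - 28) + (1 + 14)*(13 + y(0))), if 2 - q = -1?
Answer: 722500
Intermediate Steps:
q = 3 (q = 2 - 1*(-1) = 2 + 1 = 3)
y(p) = 2*p/(3 + p) (y(p) = (p + p)/(p + 3) = (2*p)/(3 + p) = 2*p/(3 + p))
(50*85)*((3 - 28) + (1 + 14)*(13 + y(0))) = (50*85)*((3 - 28) + (1 + 14)*(13 + 2*0/(3 + 0))) = 4250*(-25 + 15*(13 + 2*0/3)) = 4250*(-25 + 15*(13 + 2*0*(⅓))) = 4250*(-25 + 15*(13 + 0)) = 4250*(-25 + 15*13) = 4250*(-25 + 195) = 4250*170 = 722500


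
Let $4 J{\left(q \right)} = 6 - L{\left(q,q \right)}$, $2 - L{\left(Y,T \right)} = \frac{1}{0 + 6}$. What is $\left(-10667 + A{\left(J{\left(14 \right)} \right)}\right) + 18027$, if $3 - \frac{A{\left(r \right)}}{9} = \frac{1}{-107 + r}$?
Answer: $\frac{18785357}{2543} \approx 7387.1$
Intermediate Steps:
$L{\left(Y,T \right)} = \frac{11}{6}$ ($L{\left(Y,T \right)} = 2 - \frac{1}{0 + 6} = 2 - \frac{1}{6} = \frac{11}{6}$)
$J{\left(q \right)} = \frac{25}{24}$ ($J{\left(q \right)} = \frac{6 - \frac{11}{6}}{4} = \frac{1}{4} \cdot \frac{25}{6} = \frac{25}{24}$)
$A{\left(r \right)} = 27 - \frac{9}{-107 + r}$
$\left(-10667 + A{\left(J{\left(14 \right)} \right)}\right) + 18027 = \left(-10667 + \frac{9 \left(-322 + 3 \cdot \frac{25}{24}\right)}{-107 + \frac{25}{24}}\right) + 18027 = \left(-10667 + \frac{9 \left(-322 + \frac{25}{8}\right)}{- \frac{2543}{24}}\right) + 18027 = \left(-10667 + 9 \left(- \frac{24}{2543}\right) \left(- \frac{2551}{8}\right)\right) + 18027 = \left(-10667 + \frac{68877}{2543}\right) + 18027 = - \frac{27057304}{2543} + 18027 = \frac{18785357}{2543}$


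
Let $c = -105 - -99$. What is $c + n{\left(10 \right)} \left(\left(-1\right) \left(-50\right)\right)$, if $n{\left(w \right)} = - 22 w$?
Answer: $-11006$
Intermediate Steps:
$c = -6$ ($c = -105 + 99 = -6$)
$c + n{\left(10 \right)} \left(\left(-1\right) \left(-50\right)\right) = -6 + \left(-22\right) 10 \left(\left(-1\right) \left(-50\right)\right) = -6 - 11000 = -11006$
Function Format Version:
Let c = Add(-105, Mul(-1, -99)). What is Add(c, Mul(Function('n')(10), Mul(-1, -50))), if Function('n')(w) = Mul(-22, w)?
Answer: -11006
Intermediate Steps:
c = -6 (c = Add(-105, 99) = -6)
Add(c, Mul(Function('n')(10), Mul(-1, -50))) = Add(-6, Mul(Mul(-22, 10), Mul(-1, -50))) = Add(-6, Mul(-220, 50)) = Add(-6, -11000) = -11006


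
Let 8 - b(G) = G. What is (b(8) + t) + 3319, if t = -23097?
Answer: -19778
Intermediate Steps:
b(G) = 8 - G
(b(8) + t) + 3319 = ((8 - 1*8) - 23097) + 3319 = ((8 - 8) - 23097) + 3319 = (0 - 23097) + 3319 = -23097 + 3319 = -19778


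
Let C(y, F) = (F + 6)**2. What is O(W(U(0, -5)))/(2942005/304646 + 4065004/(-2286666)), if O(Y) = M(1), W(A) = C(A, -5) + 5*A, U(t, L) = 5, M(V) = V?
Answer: 348311825118/2744497798373 ≈ 0.12691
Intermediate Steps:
C(y, F) = (6 + F)**2
W(A) = 1 + 5*A (W(A) = (6 - 5)**2 + 5*A = 1**2 + 5*A = 1 + 5*A)
O(Y) = 1
O(W(U(0, -5)))/(2942005/304646 + 4065004/(-2286666)) = 1/(2942005/304646 + 4065004/(-2286666)) = 1/(2942005*(1/304646) + 4065004*(-1/2286666)) = 1/(2942005/304646 - 2032502/1143333) = 1/(2744497798373/348311825118) = 1*(348311825118/2744497798373) = 348311825118/2744497798373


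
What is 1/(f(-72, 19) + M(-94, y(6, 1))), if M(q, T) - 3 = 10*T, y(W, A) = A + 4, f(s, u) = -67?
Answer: -1/14 ≈ -0.071429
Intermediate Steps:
y(W, A) = 4 + A
M(q, T) = 3 + 10*T
1/(f(-72, 19) + M(-94, y(6, 1))) = 1/(-67 + (3 + 10*(4 + 1))) = 1/(-67 + (3 + 10*5)) = 1/(-67 + (3 + 50)) = 1/(-67 + 53) = 1/(-14) = -1/14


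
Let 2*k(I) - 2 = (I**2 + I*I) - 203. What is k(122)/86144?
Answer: 29567/172288 ≈ 0.17161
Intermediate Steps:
k(I) = -201/2 + I**2 (k(I) = 1 + ((I**2 + I*I) - 203)/2 = 1 + ((I**2 + I**2) - 203)/2 = 1 + (2*I**2 - 203)/2 = 1 + (-203 + 2*I**2)/2 = 1 + (-203/2 + I**2) = -201/2 + I**2)
k(122)/86144 = (-201/2 + 122**2)/86144 = (-201/2 + 14884)*(1/86144) = (29567/2)*(1/86144) = 29567/172288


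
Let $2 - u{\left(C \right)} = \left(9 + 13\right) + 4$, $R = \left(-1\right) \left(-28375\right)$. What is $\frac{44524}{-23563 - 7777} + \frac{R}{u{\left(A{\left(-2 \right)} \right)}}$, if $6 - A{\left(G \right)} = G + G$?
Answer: $- \frac{222585269}{188040} \approx -1183.7$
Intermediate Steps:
$A{\left(G \right)} = 6 - 2 G$ ($A{\left(G \right)} = 6 - \left(G + G\right) = 6 - 2 G$)
$R = 28375$
$u{\left(C \right)} = -24$ ($u{\left(C \right)} = 2 - \left(\left(9 + 13\right) + 4\right) = 2 - \left(22 + 4\right) = 2 - 26 = -24$)
$\frac{44524}{-23563 - 7777} + \frac{R}{u{\left(A{\left(-2 \right)} \right)}} = \frac{44524}{-23563 - 7777} + \frac{28375}{-24} = \frac{44524}{-31340} + 28375 \left(- \frac{1}{24}\right) = 44524 \left(- \frac{1}{31340}\right) - \frac{28375}{24} = - \frac{11131}{7835} - \frac{28375}{24} = - \frac{222585269}{188040}$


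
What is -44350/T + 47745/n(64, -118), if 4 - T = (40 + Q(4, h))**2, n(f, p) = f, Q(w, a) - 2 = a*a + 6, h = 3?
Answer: 31554185/41536 ≈ 759.68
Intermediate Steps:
Q(w, a) = 8 + a**2 (Q(w, a) = 2 + (a*a + 6) = 2 + (a**2 + 6) = 2 + (6 + a**2) = 8 + a**2)
T = -3245 (T = 4 - (40 + (8 + 3**2))**2 = 4 - (40 + (8 + 9))**2 = 4 - (40 + 17)**2 = 4 - 1*57**2 = 4 - 1*3249 = 4 - 3249 = -3245)
-44350/T + 47745/n(64, -118) = -44350/(-3245) + 47745/64 = -44350*(-1/3245) + 47745*(1/64) = 8870/649 + 47745/64 = 31554185/41536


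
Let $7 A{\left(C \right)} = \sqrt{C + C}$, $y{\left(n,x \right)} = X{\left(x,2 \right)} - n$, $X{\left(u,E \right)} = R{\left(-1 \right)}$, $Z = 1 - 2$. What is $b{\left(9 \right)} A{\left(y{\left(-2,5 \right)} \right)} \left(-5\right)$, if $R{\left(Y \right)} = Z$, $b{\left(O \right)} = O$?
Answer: $- \frac{45 \sqrt{2}}{7} \approx -9.0914$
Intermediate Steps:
$Z = -1$ ($Z = 1 - 2 = -1$)
$R{\left(Y \right)} = -1$
$X{\left(u,E \right)} = -1$
$y{\left(n,x \right)} = -1 - n$
$A{\left(C \right)} = \frac{\sqrt{2} \sqrt{C}}{7}$ ($A{\left(C \right)} = \frac{\sqrt{C + C}}{7} = \frac{\sqrt{2 C}}{7} = \frac{\sqrt{2} \sqrt{C}}{7}$)
$b{\left(9 \right)} A{\left(y{\left(-2,5 \right)} \right)} \left(-5\right) = 9 \frac{\sqrt{2} \sqrt{-1 - -2}}{7} \left(-5\right) = 9 \frac{\sqrt{2} \sqrt{-1 + 2}}{7} \left(-5\right) = 9 \frac{\sqrt{2} \sqrt{1}}{7} \left(-5\right) = 9 \cdot \frac{1}{7} \sqrt{2} \cdot 1 \left(-5\right) = 9 \frac{\sqrt{2}}{7} \left(-5\right) = 9 \left(- \frac{5 \sqrt{2}}{7}\right) = - \frac{45 \sqrt{2}}{7}$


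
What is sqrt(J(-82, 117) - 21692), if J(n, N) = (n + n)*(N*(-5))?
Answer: 2*sqrt(18562) ≈ 272.48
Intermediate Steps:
J(n, N) = -10*N*n (J(n, N) = (2*n)*(-5*N) = -10*N*n)
sqrt(J(-82, 117) - 21692) = sqrt(-10*117*(-82) - 21692) = sqrt(95940 - 21692) = sqrt(74248) = 2*sqrt(18562)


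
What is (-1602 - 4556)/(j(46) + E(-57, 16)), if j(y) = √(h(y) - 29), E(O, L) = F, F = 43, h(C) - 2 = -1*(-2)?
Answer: -132397/937 + 15395*I/937 ≈ -141.3 + 16.43*I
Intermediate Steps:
h(C) = 4 (h(C) = 2 - 1*(-2) = 2 + 2 = 4)
E(O, L) = 43
j(y) = 5*I (j(y) = √(4 - 29) = √(-25) = 5*I)
(-1602 - 4556)/(j(46) + E(-57, 16)) = (-1602 - 4556)/(5*I + 43) = -6158*(43 - 5*I)/1874 = -3079*(43 - 5*I)/937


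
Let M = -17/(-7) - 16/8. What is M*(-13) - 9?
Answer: -102/7 ≈ -14.571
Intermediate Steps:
M = 3/7 (M = -17*(-⅐) - 16*⅛ = 17/7 - 2 = 3/7 ≈ 0.42857)
M*(-13) - 9 = (3/7)*(-13) - 9 = -39/7 - 9 = -102/7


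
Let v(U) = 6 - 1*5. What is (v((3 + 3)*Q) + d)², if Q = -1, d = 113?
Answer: 12996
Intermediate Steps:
v(U) = 1 (v(U) = 6 - 5 = 1)
(v((3 + 3)*Q) + d)² = (1 + 113)² = 114² = 12996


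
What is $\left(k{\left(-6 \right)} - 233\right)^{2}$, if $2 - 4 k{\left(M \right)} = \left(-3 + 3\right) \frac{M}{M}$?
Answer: $\frac{216225}{4} \approx 54056.0$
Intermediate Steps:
$k{\left(M \right)} = \frac{1}{2}$ ($k{\left(M \right)} = \frac{1}{2} - \frac{\left(-3 + 3\right) \frac{M}{M}}{4} = \frac{1}{2} - \frac{0 \cdot 1}{4} = \frac{1}{2} - 0 = \frac{1}{2} + 0 = \frac{1}{2}$)
$\left(k{\left(-6 \right)} - 233\right)^{2} = \left(\frac{1}{2} - 233\right)^{2} = \left(- \frac{465}{2}\right)^{2} = \frac{216225}{4}$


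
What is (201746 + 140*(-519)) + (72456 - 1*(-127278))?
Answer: 328820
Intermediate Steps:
(201746 + 140*(-519)) + (72456 - 1*(-127278)) = (201746 - 72660) + (72456 + 127278) = 129086 + 199734 = 328820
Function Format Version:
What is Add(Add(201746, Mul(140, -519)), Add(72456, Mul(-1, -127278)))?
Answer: 328820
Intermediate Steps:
Add(Add(201746, Mul(140, -519)), Add(72456, Mul(-1, -127278))) = Add(Add(201746, -72660), Add(72456, 127278)) = Add(129086, 199734) = 328820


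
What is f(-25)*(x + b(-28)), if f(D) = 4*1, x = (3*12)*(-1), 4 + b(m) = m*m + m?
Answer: 2864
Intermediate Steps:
b(m) = -4 + m + m**2 (b(m) = -4 + (m*m + m) = -4 + (m**2 + m) = -4 + (m + m**2) = -4 + m + m**2)
x = -36 (x = 36*(-1) = -36)
f(D) = 4
f(-25)*(x + b(-28)) = 4*(-36 + (-4 - 28 + (-28)**2)) = 4*(-36 + (-4 - 28 + 784)) = 4*(-36 + 752) = 4*716 = 2864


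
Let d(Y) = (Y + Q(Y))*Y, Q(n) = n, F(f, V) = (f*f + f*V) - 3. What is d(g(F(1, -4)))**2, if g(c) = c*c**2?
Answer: 8707129344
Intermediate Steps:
F(f, V) = -3 + f**2 + V*f (F(f, V) = (f**2 + V*f) - 3 = -3 + f**2 + V*f)
g(c) = c**3
d(Y) = 2*Y**2 (d(Y) = (Y + Y)*Y = (2*Y)*Y = 2*Y**2)
d(g(F(1, -4)))**2 = (2*((-3 + 1**2 - 4*1)**3)**2)**2 = (2*((-3 + 1 - 4)**3)**2)**2 = (2*((-6)**3)**2)**2 = (2*(-216)**2)**2 = (2*46656)**2 = 93312**2 = 8707129344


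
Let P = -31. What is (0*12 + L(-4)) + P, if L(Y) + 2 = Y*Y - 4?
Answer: -21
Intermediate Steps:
L(Y) = -6 + Y**2 (L(Y) = -2 + (Y*Y - 4) = -2 + (Y**2 - 4) = -2 + (-4 + Y**2) = -6 + Y**2)
(0*12 + L(-4)) + P = (0*12 + (-6 + (-4)**2)) - 31 = (0 + (-6 + 16)) - 31 = (0 + 10) - 31 = 10 - 31 = -21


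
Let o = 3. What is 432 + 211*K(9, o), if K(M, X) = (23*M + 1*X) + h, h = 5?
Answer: 45797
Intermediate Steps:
K(M, X) = 5 + X + 23*M (K(M, X) = (23*M + 1*X) + 5 = (23*M + X) + 5 = (X + 23*M) + 5 = 5 + X + 23*M)
432 + 211*K(9, o) = 432 + 211*(5 + 3 + 23*9) = 432 + 211*(5 + 3 + 207) = 432 + 211*215 = 432 + 45365 = 45797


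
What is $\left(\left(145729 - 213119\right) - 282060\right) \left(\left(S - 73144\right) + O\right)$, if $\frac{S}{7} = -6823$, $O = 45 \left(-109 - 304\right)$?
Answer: $48744780500$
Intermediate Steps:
$O = -18585$ ($O = 45 \left(-413\right) = -18585$)
$S = -47761$ ($S = 7 \left(-6823\right) = -47761$)
$\left(\left(145729 - 213119\right) - 282060\right) \left(\left(S - 73144\right) + O\right) = \left(\left(145729 - 213119\right) - 282060\right) \left(\left(-47761 - 73144\right) - 18585\right) = \left(-67390 - 282060\right) \left(-120905 - 18585\right) = \left(-349450\right) \left(-139490\right) = 48744780500$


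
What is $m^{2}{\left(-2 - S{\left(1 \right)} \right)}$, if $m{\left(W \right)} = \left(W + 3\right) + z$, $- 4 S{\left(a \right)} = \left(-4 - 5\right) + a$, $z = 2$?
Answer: $1$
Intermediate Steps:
$S{\left(a \right)} = \frac{9}{4} - \frac{a}{4}$ ($S{\left(a \right)} = - \frac{\left(-4 - 5\right) + a}{4} = - \frac{-9 + a}{4} = \frac{9}{4} - \frac{a}{4}$)
$m{\left(W \right)} = 5 + W$ ($m{\left(W \right)} = \left(W + 3\right) + 2 = \left(3 + W\right) + 2 = 5 + W$)
$m^{2}{\left(-2 - S{\left(1 \right)} \right)} = \left(5 - \left(\frac{17}{4} - \frac{1}{4}\right)\right)^{2} = \left(5 - 4\right)^{2} = 1^{2} = 1$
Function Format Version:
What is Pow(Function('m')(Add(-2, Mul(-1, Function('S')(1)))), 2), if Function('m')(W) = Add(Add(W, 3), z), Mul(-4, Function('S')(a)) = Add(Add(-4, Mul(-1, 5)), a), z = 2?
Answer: 1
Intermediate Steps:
Function('S')(a) = Add(Rational(9, 4), Mul(Rational(-1, 4), a)) (Function('S')(a) = Mul(Rational(-1, 4), Add(Add(-4, Mul(-1, 5)), a)) = Mul(Rational(-1, 4), Add(Add(-4, -5), a)) = Mul(Rational(-1, 4), Add(-9, a)) = Add(Rational(9, 4), Mul(Rational(-1, 4), a)))
Function('m')(W) = Add(5, W) (Function('m')(W) = Add(Add(W, 3), 2) = Add(Add(3, W), 2) = Add(5, W))
Pow(Function('m')(Add(-2, Mul(-1, Function('S')(1)))), 2) = Pow(Add(5, Add(-2, Mul(-1, Add(Rational(9, 4), Mul(Rational(-1, 4), 1))))), 2) = Pow(Add(5, Add(-2, Mul(-1, Add(Rational(9, 4), Rational(-1, 4))))), 2) = Pow(Add(5, Add(-2, Mul(-1, 2))), 2) = Pow(Add(5, Add(-2, -2)), 2) = Pow(Add(5, -4), 2) = Pow(1, 2) = 1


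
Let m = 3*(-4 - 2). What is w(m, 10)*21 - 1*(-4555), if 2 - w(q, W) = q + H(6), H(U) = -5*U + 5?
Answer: 5500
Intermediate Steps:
H(U) = 5 - 5*U
m = -18 (m = 3*(-6) = -18)
w(q, W) = 27 - q (w(q, W) = 2 - (q + (5 - 5*6)) = 2 - (q + (5 - 30)) = 2 - (q - 25) = 2 - (-25 + q) = 2 + (25 - q) = 27 - q)
w(m, 10)*21 - 1*(-4555) = (27 - 1*(-18))*21 - 1*(-4555) = (27 + 18)*21 + 4555 = 45*21 + 4555 = 945 + 4555 = 5500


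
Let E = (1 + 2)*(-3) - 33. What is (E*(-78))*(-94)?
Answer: -307944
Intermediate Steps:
E = -42 (E = 3*(-3) - 33 = -9 - 33 = -42)
(E*(-78))*(-94) = -42*(-78)*(-94) = 3276*(-94) = -307944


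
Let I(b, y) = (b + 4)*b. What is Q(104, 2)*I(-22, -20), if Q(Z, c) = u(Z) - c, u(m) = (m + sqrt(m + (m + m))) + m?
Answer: 81576 + 792*sqrt(78) ≈ 88571.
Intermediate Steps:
u(m) = 2*m + sqrt(3)*sqrt(m) (u(m) = (m + sqrt(m + 2*m)) + m = (m + sqrt(3*m)) + m = (m + sqrt(3)*sqrt(m)) + m = 2*m + sqrt(3)*sqrt(m))
Q(Z, c) = -c + 2*Z + sqrt(3)*sqrt(Z) (Q(Z, c) = (2*Z + sqrt(3)*sqrt(Z)) - c = -c + 2*Z + sqrt(3)*sqrt(Z))
I(b, y) = b*(4 + b) (I(b, y) = (4 + b)*b = b*(4 + b))
Q(104, 2)*I(-22, -20) = (-1*2 + 2*104 + sqrt(3)*sqrt(104))*(-22*(4 - 22)) = (-2 + 208 + sqrt(3)*(2*sqrt(26)))*(-22*(-18)) = (-2 + 208 + 2*sqrt(78))*396 = (206 + 2*sqrt(78))*396 = 81576 + 792*sqrt(78)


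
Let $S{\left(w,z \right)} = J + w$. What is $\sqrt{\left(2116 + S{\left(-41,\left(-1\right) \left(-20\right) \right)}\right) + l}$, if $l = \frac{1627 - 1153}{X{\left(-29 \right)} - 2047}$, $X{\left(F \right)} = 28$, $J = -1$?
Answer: $\frac{2 \sqrt{234817103}}{673} \approx 45.539$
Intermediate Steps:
$S{\left(w,z \right)} = -1 + w$
$l = - \frac{158}{673}$ ($l = \frac{1627 - 1153}{28 - 2047} = \frac{474}{-2019} = 474 \left(- \frac{1}{2019}\right) = - \frac{158}{673} \approx -0.23477$)
$\sqrt{\left(2116 + S{\left(-41,\left(-1\right) \left(-20\right) \right)}\right) + l} = \sqrt{\left(2116 - 42\right) - \frac{158}{673}} = \sqrt{2074 - \frac{158}{673}} = \sqrt{\frac{1395644}{673}} = \frac{2 \sqrt{234817103}}{673}$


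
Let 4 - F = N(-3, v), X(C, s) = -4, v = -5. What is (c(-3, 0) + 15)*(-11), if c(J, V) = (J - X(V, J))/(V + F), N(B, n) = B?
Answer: -1166/7 ≈ -166.57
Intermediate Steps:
F = 7 (F = 4 - 1*(-3) = 4 + 3 = 7)
c(J, V) = (4 + J)/(7 + V) (c(J, V) = (J - 1*(-4))/(V + 7) = (J + 4)/(7 + V) = (4 + J)/(7 + V))
(c(-3, 0) + 15)*(-11) = ((4 - 3)/(7 + 0) + 15)*(-11) = (1/7 + 15)*(-11) = ((⅐)*1 + 15)*(-11) = (⅐ + 15)*(-11) = (106/7)*(-11) = -1166/7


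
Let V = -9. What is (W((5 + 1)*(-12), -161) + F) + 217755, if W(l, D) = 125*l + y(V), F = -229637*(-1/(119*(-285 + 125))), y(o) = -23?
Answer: 3974027643/19040 ≈ 2.0872e+5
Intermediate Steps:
F = -229637/19040 (F = -229637/((-160*(-119))) = -229637/19040 ≈ -12.061)
W(l, D) = -23 + 125*l (W(l, D) = 125*l - 23 = -23 + 125*l)
(W((5 + 1)*(-12), -161) + F) + 217755 = ((-23 + 125*((5 + 1)*(-12))) - 229637/19040) + 217755 = ((-23 + 125*(6*(-12))) - 229637/19040) + 217755 = ((-23 + 125*(-72)) - 229637/19040) + 217755 = ((-23 - 9000) - 229637/19040) + 217755 = (-9023 - 229637/19040) + 217755 = -172027557/19040 + 217755 = 3974027643/19040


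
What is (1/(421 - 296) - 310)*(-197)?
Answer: 7633553/125 ≈ 61068.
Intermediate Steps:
(1/(421 - 296) - 310)*(-197) = (1/125 - 310)*(-197) = -38749/125*(-197) = 7633553/125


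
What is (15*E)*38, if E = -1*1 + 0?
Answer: -570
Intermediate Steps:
E = -1 (E = -1 + 0 = -1)
(15*E)*38 = (15*(-1))*38 = -15*38 = -570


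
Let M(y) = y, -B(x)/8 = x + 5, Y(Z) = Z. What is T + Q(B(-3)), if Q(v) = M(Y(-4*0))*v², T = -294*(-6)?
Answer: 1764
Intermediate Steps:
B(x) = -40 - 8*x (B(x) = -8*(x + 5) = -8*(5 + x) = -40 - 8*x)
T = 1764
Q(v) = 0 (Q(v) = (-4*0)*v² = 0*v² = 0)
T + Q(B(-3)) = 1764 + 0 = 1764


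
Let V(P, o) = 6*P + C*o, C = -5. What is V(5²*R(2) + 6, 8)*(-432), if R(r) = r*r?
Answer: -257472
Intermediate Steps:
R(r) = r²
V(P, o) = -5*o + 6*P (V(P, o) = 6*P - 5*o = -5*o + 6*P)
V(5²*R(2) + 6, 8)*(-432) = (-5*8 + 6*(5²*2² + 6))*(-432) = (-40 + 6*(25*4 + 6))*(-432) = (-40 + 6*(100 + 6))*(-432) = (-40 + 6*106)*(-432) = (-40 + 636)*(-432) = 596*(-432) = -257472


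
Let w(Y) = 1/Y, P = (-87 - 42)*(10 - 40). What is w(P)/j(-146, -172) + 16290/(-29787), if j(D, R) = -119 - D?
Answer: -567370771/1037481210 ≈ -0.54687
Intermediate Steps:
P = 3870 (P = -129*(-30) = 3870)
w(P)/j(-146, -172) + 16290/(-29787) = 1/(3870*(-119 - 1*(-146))) + 16290/(-29787) = 1/(3870*(-119 + 146)) + 16290*(-1/29787) = (1/3870)/27 - 5430/9929 = (1/3870)*(1/27) - 5430/9929 = 1/104490 - 5430/9929 = -567370771/1037481210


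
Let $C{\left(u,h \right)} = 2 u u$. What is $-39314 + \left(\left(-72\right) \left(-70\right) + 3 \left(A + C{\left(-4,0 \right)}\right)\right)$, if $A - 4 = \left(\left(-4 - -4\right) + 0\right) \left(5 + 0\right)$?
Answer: $-34166$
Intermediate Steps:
$C{\left(u,h \right)} = 2 u^{2}$
$A = 4$ ($A = 4 + \left(\left(-4 - -4\right) + 0\right) \left(5 + 0\right) = 4 + \left(\left(-4 + 4\right) + 0\right) 5 = 4 + \left(0 + 0\right) 5 = 4 + 0 \cdot 5 = 4 + 0 = 4$)
$-39314 + \left(\left(-72\right) \left(-70\right) + 3 \left(A + C{\left(-4,0 \right)}\right)\right) = -39314 + \left(\left(-72\right) \left(-70\right) + 3 \left(4 + 2 \left(-4\right)^{2}\right)\right) = -39314 + \left(5040 + 3 \left(4 + 2 \cdot 16\right)\right) = -39314 + \left(5040 + 3 \left(4 + 32\right)\right) = -39314 + \left(5040 + 3 \cdot 36\right) = -39314 + \left(5040 + 108\right) = -39314 + 5148 = -34166$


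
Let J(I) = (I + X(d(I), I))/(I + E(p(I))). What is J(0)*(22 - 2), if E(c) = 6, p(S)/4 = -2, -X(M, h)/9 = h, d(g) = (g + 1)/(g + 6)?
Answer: 0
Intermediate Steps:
d(g) = (1 + g)/(6 + g)
X(M, h) = -9*h
p(S) = -8 (p(S) = 4*(-2) = -8)
J(I) = -8*I/(6 + I) (J(I) = (I - 9*I)/(I + 6) = (-8*I)/(6 + I) = -8*I/(6 + I))
J(0)*(22 - 2) = (-8*0/(6 + 0))*(22 - 2) = -8*0/6*20 = -8*0*1/6*20 = 0*20 = 0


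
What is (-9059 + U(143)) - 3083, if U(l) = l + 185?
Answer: -11814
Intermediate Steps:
U(l) = 185 + l
(-9059 + U(143)) - 3083 = (-9059 + (185 + 143)) - 3083 = (-9059 + 328) - 3083 = -8731 - 3083 = -11814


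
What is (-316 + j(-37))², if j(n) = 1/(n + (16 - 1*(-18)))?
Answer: 900601/9 ≈ 1.0007e+5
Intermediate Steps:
j(n) = 1/(34 + n) (j(n) = 1/(n + (16 + 18)) = 1/(n + 34) = 1/(34 + n))
(-316 + j(-37))² = (-316 + 1/(34 - 37))² = (-316 + 1/(-3))² = (-316 - ⅓)² = (-949/3)² = 900601/9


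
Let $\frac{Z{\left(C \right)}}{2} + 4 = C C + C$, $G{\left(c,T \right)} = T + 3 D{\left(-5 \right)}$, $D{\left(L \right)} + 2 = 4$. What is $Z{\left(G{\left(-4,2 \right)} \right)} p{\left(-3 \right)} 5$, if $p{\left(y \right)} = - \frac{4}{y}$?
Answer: $\frac{2720}{3} \approx 906.67$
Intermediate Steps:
$D{\left(L \right)} = 2$ ($D{\left(L \right)} = -2 + 4 = 2$)
$G{\left(c,T \right)} = 6 + T$ ($G{\left(c,T \right)} = T + 3 \cdot 2 = T + 6 = 6 + T$)
$Z{\left(C \right)} = -8 + 2 C + 2 C^{2}$ ($Z{\left(C \right)} = -8 + 2 \left(C C + C\right) = -8 + 2 \left(C^{2} + C\right) = -8 + 2 \left(C + C^{2}\right) = -8 + \left(2 C + 2 C^{2}\right) = -8 + 2 C + 2 C^{2}$)
$Z{\left(G{\left(-4,2 \right)} \right)} p{\left(-3 \right)} 5 = \left(-8 + 2 \left(6 + 2\right) + 2 \left(6 + 2\right)^{2}\right) \left(- \frac{4}{-3}\right) 5 = \left(-8 + 2 \cdot 8 + 2 \cdot 8^{2}\right) \left(\left(-4\right) \left(- \frac{1}{3}\right)\right) 5 = \left(-8 + 16 + 2 \cdot 64\right) \frac{4}{3} \cdot 5 = \left(-8 + 16 + 128\right) \frac{4}{3} \cdot 5 = 136 \cdot \frac{4}{3} \cdot 5 = \frac{544}{3} \cdot 5 = \frac{2720}{3}$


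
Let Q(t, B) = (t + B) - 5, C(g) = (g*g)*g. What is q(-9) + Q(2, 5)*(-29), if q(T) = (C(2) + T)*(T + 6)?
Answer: -55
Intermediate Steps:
C(g) = g³ (C(g) = g²*g = g³)
Q(t, B) = -5 + B + t (Q(t, B) = (B + t) - 5 = -5 + B + t)
q(T) = (6 + T)*(8 + T) (q(T) = (2³ + T)*(T + 6) = (8 + T)*(6 + T) = (6 + T)*(8 + T))
q(-9) + Q(2, 5)*(-29) = (48 + (-9)² + 14*(-9)) + (-5 + 5 + 2)*(-29) = (48 + 81 - 126) + 2*(-29) = 3 - 58 = -55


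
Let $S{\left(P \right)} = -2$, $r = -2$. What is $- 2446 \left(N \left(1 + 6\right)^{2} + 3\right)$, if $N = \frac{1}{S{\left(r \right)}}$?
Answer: $52589$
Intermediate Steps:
$N = - \frac{1}{2}$ ($N = \frac{1}{-2} = - \frac{1}{2} \approx -0.5$)
$- 2446 \left(N \left(1 + 6\right)^{2} + 3\right) = - 2446 \left(- \frac{\left(1 + 6\right)^{2}}{2} + 3\right) = - 2446 \left(- \frac{7^{2}}{2} + 3\right) = - 2446 \left(\left(- \frac{1}{2}\right) 49 + 3\right) = - 2446 \left(- \frac{49}{2} + 3\right) = - \frac{2446 \left(-43\right)}{2} = \left(-1\right) \left(-52589\right) = 52589$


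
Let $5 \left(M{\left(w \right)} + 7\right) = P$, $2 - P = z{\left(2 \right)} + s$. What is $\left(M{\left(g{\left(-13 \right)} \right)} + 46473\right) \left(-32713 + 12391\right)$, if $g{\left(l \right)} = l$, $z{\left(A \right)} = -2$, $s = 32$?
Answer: $- \frac{4720841244}{5} \approx -9.4417 \cdot 10^{8}$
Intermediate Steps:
$P = -28$ ($P = 2 - \left(-2 + 32\right) = 2 - 30 = -28$)
$M{\left(w \right)} = - \frac{63}{5}$ ($M{\left(w \right)} = -7 + \frac{1}{5} \left(-28\right) = -7 - \frac{28}{5} = - \frac{63}{5}$)
$\left(M{\left(g{\left(-13 \right)} \right)} + 46473\right) \left(-32713 + 12391\right) = \left(- \frac{63}{5} + 46473\right) \left(-32713 + 12391\right) = \frac{232302}{5} \left(-20322\right) = - \frac{4720841244}{5}$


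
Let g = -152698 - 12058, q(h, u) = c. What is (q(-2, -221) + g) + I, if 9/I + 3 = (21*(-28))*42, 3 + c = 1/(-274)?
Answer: -371670281133/2255842 ≈ -1.6476e+5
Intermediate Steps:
c = -823/274 (c = -3 + 1/(-274) = -3 - 1/274 = -823/274 ≈ -3.0037)
q(h, u) = -823/274
I = -3/8233 (I = 9/(-3 + (21*(-28))*42) = 9/(-3 - 588*42) = 9/(-3 - 24696) = 9/(-24699) = 9*(-1/24699) = -3/8233 ≈ -0.00036439)
g = -164756
(q(-2, -221) + g) + I = (-823/274 - 164756) - 3/8233 = -45143967/274 - 3/8233 = -371670281133/2255842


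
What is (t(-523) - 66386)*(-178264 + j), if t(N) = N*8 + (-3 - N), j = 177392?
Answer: 61083600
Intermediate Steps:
t(N) = -3 + 7*N (t(N) = 8*N + (-3 - N) = -3 + 7*N)
(t(-523) - 66386)*(-178264 + j) = ((-3 + 7*(-523)) - 66386)*(-178264 + 177392) = ((-3 - 3661) - 66386)*(-872) = (-3664 - 66386)*(-872) = -70050*(-872) = 61083600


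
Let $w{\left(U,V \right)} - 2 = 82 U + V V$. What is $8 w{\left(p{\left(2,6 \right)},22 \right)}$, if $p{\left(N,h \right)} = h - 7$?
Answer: $3232$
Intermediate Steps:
$p{\left(N,h \right)} = -7 + h$
$w{\left(U,V \right)} = 2 + V^{2} + 82 U$ ($w{\left(U,V \right)} = 2 + \left(82 U + V V\right) = 2 + \left(82 U + V^{2}\right) = 2 + \left(V^{2} + 82 U\right) = 2 + V^{2} + 82 U$)
$8 w{\left(p{\left(2,6 \right)},22 \right)} = 8 \left(2 + 22^{2} + 82 \left(-7 + 6\right)\right) = 8 \left(2 + 484 + 82 \left(-1\right)\right) = 8 \left(2 + 484 - 82\right) = 8 \cdot 404 = 3232$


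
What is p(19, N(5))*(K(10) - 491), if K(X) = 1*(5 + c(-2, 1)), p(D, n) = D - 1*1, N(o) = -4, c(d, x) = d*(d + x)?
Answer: -8712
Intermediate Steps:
p(D, n) = -1 + D (p(D, n) = D - 1 = -1 + D)
K(X) = 7 (K(X) = 1*(5 - 2*(-2 + 1)) = 1*(5 - 2*(-1)) = 1*(5 + 2) = 1*7 = 7)
p(19, N(5))*(K(10) - 491) = (-1 + 19)*(7 - 491) = 18*(-484) = -8712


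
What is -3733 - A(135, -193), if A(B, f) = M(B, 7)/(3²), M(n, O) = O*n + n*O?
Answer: -3943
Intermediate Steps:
M(n, O) = 2*O*n (M(n, O) = O*n + O*n = 2*O*n)
A(B, f) = 14*B/9 (A(B, f) = (2*7*B)/(3²) = (14*B)/9 = (14*B)*(⅑) = 14*B/9)
-3733 - A(135, -193) = -3733 - 14*135/9 = -3733 - 1*210 = -3733 - 210 = -3943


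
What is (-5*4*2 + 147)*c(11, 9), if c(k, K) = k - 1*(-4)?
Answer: 1605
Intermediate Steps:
c(k, K) = 4 + k (c(k, K) = k + 4 = 4 + k)
(-5*4*2 + 147)*c(11, 9) = (-5*4*2 + 147)*(4 + 11) = (-20*2 + 147)*15 = (-40 + 147)*15 = 107*15 = 1605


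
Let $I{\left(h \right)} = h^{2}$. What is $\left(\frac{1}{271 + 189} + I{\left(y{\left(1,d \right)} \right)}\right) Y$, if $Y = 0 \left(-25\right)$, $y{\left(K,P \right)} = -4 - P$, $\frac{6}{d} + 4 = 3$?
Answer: $0$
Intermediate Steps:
$d = -6$ ($d = \frac{6}{-4 + 3} = \frac{6}{-1} = 6 \left(-1\right) = -6$)
$Y = 0$
$\left(\frac{1}{271 + 189} + I{\left(y{\left(1,d \right)} \right)}\right) Y = \left(\frac{1}{271 + 189} + \left(-4 - -6\right)^{2}\right) 0 = \left(\frac{1}{460} + \left(-4 + 6\right)^{2}\right) 0 = \left(\frac{1}{460} + 2^{2}\right) 0 = \left(\frac{1}{460} + 4\right) 0 = \frac{1841}{460} \cdot 0 = 0$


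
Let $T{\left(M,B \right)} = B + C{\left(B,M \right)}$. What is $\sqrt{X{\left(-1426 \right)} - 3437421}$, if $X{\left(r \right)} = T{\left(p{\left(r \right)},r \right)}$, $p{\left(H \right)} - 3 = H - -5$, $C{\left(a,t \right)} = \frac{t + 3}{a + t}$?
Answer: $\frac{i \sqrt{772626276787}}{474} \approx 1854.4 i$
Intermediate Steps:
$C{\left(a,t \right)} = \frac{3 + t}{a + t}$
$p{\left(H \right)} = 8 + H$ ($p{\left(H \right)} = 3 + \left(H - -5\right) = 3 + \left(H + 5\right) = 3 + \left(5 + H\right) = 8 + H$)
$T{\left(M,B \right)} = B + \frac{3 + M}{B + M}$
$X{\left(r \right)} = \frac{11 + r + r \left(8 + 2 r\right)}{8 + 2 r}$ ($X{\left(r \right)} = \frac{3 + \left(8 + r\right) + r \left(r + \left(8 + r\right)\right)}{r + \left(8 + r\right)} = \frac{3 + \left(8 + r\right) + r \left(8 + 2 r\right)}{8 + 2 r} = \frac{11 + r + r \left(8 + 2 r\right)}{8 + 2 r}$)
$\sqrt{X{\left(-1426 \right)} - 3437421} = \sqrt{\frac{11 - 1426 + 2 \left(-1426\right) \left(4 - 1426\right)}{2 \left(4 - 1426\right)} - 3437421} = \sqrt{\frac{11 - 1426 + 2 \left(-1426\right) \left(-1422\right)}{2 \left(-1422\right)} - 3437421} = \sqrt{\frac{1}{2} \left(- \frac{1}{1422}\right) \left(11 - 1426 + 4055544\right) - 3437421} = \sqrt{\frac{1}{2} \left(- \frac{1}{1422}\right) 4054129 - 3437421} = \sqrt{- \frac{4054129}{2844} - 3437421} = \sqrt{- \frac{9780079453}{2844}} = \frac{i \sqrt{772626276787}}{474}$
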